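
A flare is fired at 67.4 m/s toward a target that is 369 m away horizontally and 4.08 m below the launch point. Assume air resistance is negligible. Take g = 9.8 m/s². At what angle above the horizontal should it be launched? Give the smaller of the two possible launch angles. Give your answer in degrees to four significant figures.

25.54°

Trajectory: y = x tanθ − g x² (1 + tan²θ)/(2v₀²). With x = 369, y = −4.08, v₀ = 67.4, g = 9.80:
146.9 tan²θ − 369 tanθ + (142.8) = 0.
tanθ = [369 ± √(369² − 4 × 146.9 × (142.8))] / (2 × 146.9) = (369 ± 228.6) / 293.7, giving tanθ = 0.4778 or 2.035.
θ = 25.54° or 63.83°; the smaller is 25.54°.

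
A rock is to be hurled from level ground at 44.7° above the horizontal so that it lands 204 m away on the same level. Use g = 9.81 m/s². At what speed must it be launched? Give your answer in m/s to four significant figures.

Level-ground range: R = v₀² sin(2θ)/g, so v₀ = √(gR / sin 2θ).
v₀ = √(9.81 × 204 / sin 89.40°) = √(2001 / 0.9999) = √2001.3 = 44.74 m/s.

44.74 m/s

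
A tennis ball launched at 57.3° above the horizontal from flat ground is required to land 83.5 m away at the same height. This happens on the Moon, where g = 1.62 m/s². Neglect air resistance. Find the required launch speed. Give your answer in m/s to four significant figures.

12.20 m/s

Level-ground range: R = v₀² sin(2θ)/g, so v₀ = √(gR / sin 2θ).
v₀ = √(1.62 × 83.5 / sin 114.6°) = √(135.3 / 0.9092) = √148.77 = 12.20 m/s.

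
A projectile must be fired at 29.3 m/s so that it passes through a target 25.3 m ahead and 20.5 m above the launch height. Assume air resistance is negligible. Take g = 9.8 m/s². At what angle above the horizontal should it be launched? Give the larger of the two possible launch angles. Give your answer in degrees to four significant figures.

80.19°

Trajectory: y = x tanθ − g x² (1 + tan²θ)/(2v₀²). With x = 25.3, y = 20.5, v₀ = 29.3, g = 9.80:
3.653 tan²θ − 25.3 tanθ + (24.15) = 0.
tanθ = [25.3 ± √(25.3² − 4 × 3.653 × (24.15))] / (2 × 3.653) = (25.3 ± 16.94) / 7.307, giving tanθ = 1.144 or 5.781.
θ = 48.83° or 80.19°; the larger is 80.19°.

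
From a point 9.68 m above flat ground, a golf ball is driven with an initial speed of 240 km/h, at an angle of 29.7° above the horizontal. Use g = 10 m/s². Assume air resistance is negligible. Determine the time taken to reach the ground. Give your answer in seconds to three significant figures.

Convert: 240 km/h = 240/3.6 = 66.67 m/s.
Horizontal component vₓ = 66.67 cos 29.7° = 57.91 m/s; vertical v_y0 = 66.67 sin 29.7° = 33.03 m/s.
With up positive and y = 0 at the ground: y(t) = 9.68 + (33.03) t − 5.000 t². Setting y = 0 and taking the positive root: t = [33.03 + √(33.03² + 2·10.0·9.68)] / 10.0 = (33.03 + 35.84) / 10.0 = 6.887 s.

6.89 s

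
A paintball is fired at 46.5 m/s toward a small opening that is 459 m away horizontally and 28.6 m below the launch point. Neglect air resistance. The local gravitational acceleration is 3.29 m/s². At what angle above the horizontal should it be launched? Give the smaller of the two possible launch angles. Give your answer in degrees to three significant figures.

Trajectory: y = x tanθ − g x² (1 + tan²θ)/(2v₀²). With x = 459, y = −28.6, v₀ = 46.5, g = 3.29:
160.3 tan²θ − 459 tanθ + (131.7) = 0.
tanθ = [459 ± √(459² − 4 × 160.3 × (131.7))] / (2 × 160.3) = (459 ± 355.3) / 320.6, giving tanθ = 0.3234 or 2.540.
θ = 17.92° or 68.51°; the smaller is 17.92°.

17.9°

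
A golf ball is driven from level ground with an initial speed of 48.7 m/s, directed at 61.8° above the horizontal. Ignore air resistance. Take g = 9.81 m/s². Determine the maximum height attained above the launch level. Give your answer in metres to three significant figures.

93.9 m

vₓ = 48.70 cos 61.8° = 23.01 m/s; v_y0 = 48.70 sin 61.8° = 42.92 m/s.
At the apex v_y = 0, so H = v_y0²/(2g) = 42.92²/19.62 = 93.89 m.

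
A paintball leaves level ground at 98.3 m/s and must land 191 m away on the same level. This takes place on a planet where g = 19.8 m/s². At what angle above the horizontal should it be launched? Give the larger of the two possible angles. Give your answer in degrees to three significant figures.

78.5°

From R = (v₀²/g) sin 2θ: sin 2θ = 19.8 × 191 / 9662.9 = 0.3914.
2θ = 23.04° or 180° − 23.04° = 157.0°, so θ = 11.52° or 78.48°.
The larger angle is 78.48°.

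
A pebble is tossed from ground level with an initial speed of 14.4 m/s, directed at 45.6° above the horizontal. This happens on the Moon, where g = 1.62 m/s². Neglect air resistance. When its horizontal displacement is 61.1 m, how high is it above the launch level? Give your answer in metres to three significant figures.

32.6 m

Components: vₓ = 14.40 cos 45.6° = 10.08 m/s, v_y0 = 14.40 sin 45.6° = 10.29 m/s.
Time to reach x = 61.1 m: t = x/vₓ = 61.1/10.08 = 6.064 s.
Height: y = v_y0 t − ½ g t² = 10.29 × 6.064 − 0.8100 × 6.064² = 62.39 − 29.79 = 32.60 m.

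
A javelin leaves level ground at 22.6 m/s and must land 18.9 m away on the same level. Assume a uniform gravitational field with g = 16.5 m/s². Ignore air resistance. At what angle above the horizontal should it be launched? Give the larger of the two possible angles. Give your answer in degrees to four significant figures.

71.18°

Level-ground range R = v₀² sin(2θ)/g ⇒ sin(2θ) = gR/v₀² = 16.5 × 18.9 / 22.6² = 0.6106.
2θ = 37.63° or 180° − 37.63° = 142.4°, so θ = 18.82° or 71.18°.
The larger angle is 71.18°.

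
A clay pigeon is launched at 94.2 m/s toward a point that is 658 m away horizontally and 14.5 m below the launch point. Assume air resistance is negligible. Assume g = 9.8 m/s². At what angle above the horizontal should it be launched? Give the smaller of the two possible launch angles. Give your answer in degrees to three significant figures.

Trajectory: y = x tanθ − g x² (1 + tan²θ)/(2v₀²). With x = 658, y = −14.5, v₀ = 94.2, g = 9.80:
239.1 tan²θ − 658 tanθ + (224.6) = 0.
tanθ = [658 ± √(658² − 4 × 239.1 × (224.6))] / (2 × 239.1) = (658 ± 467.1) / 478.2, giving tanθ = 0.3992 or 2.353.
θ = 21.76° or 66.97°; the smaller is 21.76°.

21.8°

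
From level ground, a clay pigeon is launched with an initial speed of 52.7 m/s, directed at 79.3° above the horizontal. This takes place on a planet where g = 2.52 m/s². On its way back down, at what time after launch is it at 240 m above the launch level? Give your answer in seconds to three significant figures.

35.8 s

vₓ = 52.70 cos 79.3° = 9.785 m/s; v_y0 = 52.70 sin 79.3° = 51.78 m/s.
Height y(t) = 51.78 t − 1.260 t² = 240 gives 1.260 t² − 51.78 t + 240 = 0.
t = [51.78 ± √(51.78² − 2·2.52·240)] / 2.52 = (51.78 ± 38.37) / 2.52, so t = 5.324 s or t = 35.77 s.
The descending-branch root is 35.77 s.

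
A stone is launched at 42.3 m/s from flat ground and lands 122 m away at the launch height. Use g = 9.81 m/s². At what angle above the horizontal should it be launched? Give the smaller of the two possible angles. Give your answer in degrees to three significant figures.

21.0°

From R = (v₀²/g) sin 2θ: sin 2θ = 9.81 × 122 / 1789.3 = 0.6689.
2θ = 41.98° or 180° − 41.98° = 138.0°, so θ = 20.99° or 69.01°.
The smaller angle is 20.99°.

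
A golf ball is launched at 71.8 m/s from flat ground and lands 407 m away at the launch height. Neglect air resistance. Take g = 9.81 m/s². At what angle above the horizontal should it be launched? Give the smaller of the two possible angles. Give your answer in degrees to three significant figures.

25.4°

R = v₀² sin 2θ / g gives sin 2θ = gR/v₀² = 9.81·407/71.8² = 0.7745.
2θ = 50.76° or 180° − 50.76° = 129.2°, so θ = 25.38° or 64.62°.
The smaller angle is 25.38°.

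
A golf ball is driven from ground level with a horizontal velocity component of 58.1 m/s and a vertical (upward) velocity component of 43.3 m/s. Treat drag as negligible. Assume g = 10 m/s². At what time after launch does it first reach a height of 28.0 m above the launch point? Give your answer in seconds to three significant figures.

Set y = v_y0 t − ½ g t² = 28.0: 5.000 t² − 43.30 t + 28.0 = 0.
t = [43.30 ± √(43.30² − 2·10.0·28.0)] / 10.0 = (43.30 ± 36.26) / 10.0, so t = 0.7039 s or t = 7.956 s.
The first (ascending) time is 0.7039 s.

0.704 s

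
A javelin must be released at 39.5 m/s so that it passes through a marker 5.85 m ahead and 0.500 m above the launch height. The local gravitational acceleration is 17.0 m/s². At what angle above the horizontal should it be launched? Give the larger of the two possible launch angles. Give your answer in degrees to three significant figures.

Trajectory: y = x tanθ − g x² (1 + tan²θ)/(2v₀²). With x = 5.85, y = 0.500, v₀ = 39.5, g = 17.0:
0.1864 tan²θ − 5.85 tanθ + (0.6864) = 0.
tanθ = [5.85 ± √(5.85² − 4 × 0.1864 × (0.6864))] / (2 × 0.1864) = (5.85 ± 5.806) / 0.3729, giving tanθ = 0.1178 or 31.26.
θ = 6.717° or 88.17°; the larger is 88.17°.

88.2°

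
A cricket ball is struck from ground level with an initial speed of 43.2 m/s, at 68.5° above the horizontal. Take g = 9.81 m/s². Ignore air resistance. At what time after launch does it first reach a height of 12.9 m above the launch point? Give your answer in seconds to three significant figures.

0.335 s

Components: vₓ = 43.20 cos 68.5° = 15.83 m/s, v_y0 = 43.20 sin 68.5° = 40.19 m/s.
Height y(t) = 40.19 t − 4.905 t² = 12.9 gives 4.905 t² − 40.19 t + 12.9 = 0.
t = [40.19 ± √(40.19² − 2·9.81·12.9)] / 9.81 = (40.19 ± 36.91) / 9.81, so t = 0.3346 s or t = 7.860 s.
The first (ascending) time is 0.3346 s.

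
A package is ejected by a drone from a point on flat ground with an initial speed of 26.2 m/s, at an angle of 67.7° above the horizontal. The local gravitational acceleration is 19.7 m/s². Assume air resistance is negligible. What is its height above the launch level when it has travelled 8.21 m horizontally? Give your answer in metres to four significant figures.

Horizontal component vₓ = 26.20 cos 67.7° = 9.942 m/s; vertical v_y0 = 26.20 sin 67.7° = 24.24 m/s.
x = vₓ t ⇒ t = 8.21/9.942 = 0.8258 s.
Height: y = v_y0 t − ½ g t² = 24.24 × 0.8258 − 9.850 × 0.8258² = 20.02 − 6.717 = 13.30 m.

13.30 m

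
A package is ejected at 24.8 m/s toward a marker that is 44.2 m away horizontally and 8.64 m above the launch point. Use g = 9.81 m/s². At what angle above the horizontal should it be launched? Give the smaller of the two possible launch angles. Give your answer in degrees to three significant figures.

Trajectory: y = x tanθ − g x² (1 + tan²θ)/(2v₀²). With x = 44.2, y = 8.64, v₀ = 24.8, g = 9.81:
15.58 tan²θ − 44.2 tanθ + (24.22) = 0.
tanθ = [44.2 ± √(44.2² − 4 × 15.58 × (24.22))] / (2 × 15.58) = (44.2 ± 21.08) / 31.16, giving tanθ = 0.7421 or 2.095.
θ = 36.58° or 64.48°; the smaller is 36.58°.

36.6°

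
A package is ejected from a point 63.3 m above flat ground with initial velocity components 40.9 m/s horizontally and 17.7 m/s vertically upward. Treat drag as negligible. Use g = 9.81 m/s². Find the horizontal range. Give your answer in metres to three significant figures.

238 m

With up positive and y = 0 at the ground: y(t) = 63.3 + (17.70) t − 4.905 t². Setting y = 0 and taking the positive root: t = [17.70 + √(17.70² + 2·9.81·63.3)] / 9.81 = (17.70 + 39.44) / 9.81 = 5.824 s.
Horizontal distance: R = vₓ t = 40.90 × 5.824 = 238.2 m.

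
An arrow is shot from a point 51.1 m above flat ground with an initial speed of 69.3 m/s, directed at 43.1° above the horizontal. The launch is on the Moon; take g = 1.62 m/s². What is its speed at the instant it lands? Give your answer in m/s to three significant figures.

Components: vₓ = 69.30 cos 43.1° = 50.60 m/s, v_y0 = 69.30 sin 43.1° = 47.35 m/s.
With up positive and y = 0 at the ground: y(t) = 51.1 + (47.35) t − 0.8100 t². Setting y = 0 and taking the positive root: t = [47.35 + √(47.35² + 2·1.62·51.1)] / 1.62 = (47.35 + 49.07) / 1.62 = 59.52 s.
Vertical velocity at impact: v_y = v_y0 − g t = 47.35 − 1.62 × 59.52 = −49.07 m/s.
Speed: |v| = √(vₓ² + v_y²) = √(50.60² + 49.07²) = 70.48 m/s.

70.5 m/s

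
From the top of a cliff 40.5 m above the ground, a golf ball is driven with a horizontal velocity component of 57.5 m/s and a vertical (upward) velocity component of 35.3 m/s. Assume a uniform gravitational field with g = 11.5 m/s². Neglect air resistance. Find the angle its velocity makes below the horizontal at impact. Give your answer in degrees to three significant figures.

39.1°

With up positive and y = 0 at the ground: y(t) = 40.5 + (35.30) t − 5.750 t². Setting y = 0 and taking the positive root: t = [35.30 + √(35.30² + 2·11.5·40.5)] / 11.5 = (35.30 + 46.66) / 11.5 = 7.127 s.
At impact: v_y = v_y0 − g t = −46.66 m/s; vₓ = 57.50 m/s.
Angle below horizontal: arctan(|v_y|/vₓ) = arctan(46.66/57.50) = 39.06°.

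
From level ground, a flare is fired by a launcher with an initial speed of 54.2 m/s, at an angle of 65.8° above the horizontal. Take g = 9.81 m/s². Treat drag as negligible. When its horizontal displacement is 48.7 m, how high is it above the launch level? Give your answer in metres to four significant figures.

84.80 m

Horizontal component vₓ = 54.20 cos 65.8° = 22.22 m/s; vertical v_y0 = 54.20 sin 65.8° = 49.44 m/s.
At x = 48.7 m, t = x/vₓ = 48.7/22.22 = 2.192 s.
Height: y = v_y0 t − ½ g t² = 49.44 × 2.192 − 4.905 × 2.192² = 108.4 − 23.57 = 84.80 m.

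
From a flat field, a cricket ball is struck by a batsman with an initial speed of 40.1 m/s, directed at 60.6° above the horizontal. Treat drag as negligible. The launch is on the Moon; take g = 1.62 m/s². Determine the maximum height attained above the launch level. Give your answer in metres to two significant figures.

380 m

Resolve: vₓ = 40.10 cos 60.6° = 19.69 m/s and v_y0 = 40.10 sin 60.6° = 34.94 m/s.
At the apex v_y = 0, so H = v_y0²/(2g) = 34.94²/3.240 = 376.7 m.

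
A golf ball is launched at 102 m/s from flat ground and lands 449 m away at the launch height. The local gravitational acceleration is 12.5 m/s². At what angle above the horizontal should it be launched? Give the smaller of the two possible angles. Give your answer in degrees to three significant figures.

16.3°

From R = (v₀²/g) sin 2θ: sin 2θ = 12.5 × 449 / 10404 = 0.5395.
2θ = 32.65° or 180° − 32.65° = 147.4°, so θ = 16.32° or 73.68°.
The smaller angle is 16.32°.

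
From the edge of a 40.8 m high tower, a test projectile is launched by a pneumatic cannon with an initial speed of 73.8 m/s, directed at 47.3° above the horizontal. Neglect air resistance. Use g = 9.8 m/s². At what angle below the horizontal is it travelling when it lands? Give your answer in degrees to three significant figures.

50.7°

Resolve: vₓ = 73.80 cos 47.3° = 50.05 m/s and v_y0 = 73.80 sin 47.3° = 54.24 m/s.
The projectile lands when y = 40.8 + (54.24) t − ½·9.80·t² = 0. Positive root: t = (54.24 + √(54.24² + 2·9.80·40.8)) / 9.80 = (54.24 + 61.17) / 9.80 = 11.78 s.
At impact: v_y = v_y0 − g t = −61.17 m/s; vₓ = 50.05 m/s.
Angle below horizontal: arctan(|v_y|/vₓ) = arctan(61.17/50.05) = 50.71°.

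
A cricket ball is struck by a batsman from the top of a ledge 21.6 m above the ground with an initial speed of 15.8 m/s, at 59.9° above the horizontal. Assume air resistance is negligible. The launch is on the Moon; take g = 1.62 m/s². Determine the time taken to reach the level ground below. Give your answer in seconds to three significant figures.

18.3 s

Components: vₓ = 15.80 cos 59.9° = 7.924 m/s, v_y0 = 15.80 sin 59.9° = 13.67 m/s.
Vertical motion (up positive, ground at y = 0): 0.8100 t² − (13.67) t − 21.6 = 0, so t = (13.67 + √(13.67² + 2·1.62·21.6)) / 1.62 = (13.67 + 16.03) / 1.62 = 18.33 s.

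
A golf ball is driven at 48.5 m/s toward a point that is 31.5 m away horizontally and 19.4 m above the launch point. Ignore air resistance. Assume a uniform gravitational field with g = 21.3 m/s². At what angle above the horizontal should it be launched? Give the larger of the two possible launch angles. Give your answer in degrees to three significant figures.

80.8°

Trajectory: y = x tanθ − g x² (1 + tan²θ)/(2v₀²). With x = 31.5, y = 19.4, v₀ = 48.5, g = 21.3:
4.492 tan²θ − 31.5 tanθ + (23.89) = 0.
tanθ = [31.5 ± √(31.5² − 4 × 4.492 × (23.89))] / (2 × 4.492) = (31.5 ± 23.73) / 8.985, giving tanθ = 0.8653 or 6.146.
θ = 40.87° or 80.76°; the larger is 80.76°.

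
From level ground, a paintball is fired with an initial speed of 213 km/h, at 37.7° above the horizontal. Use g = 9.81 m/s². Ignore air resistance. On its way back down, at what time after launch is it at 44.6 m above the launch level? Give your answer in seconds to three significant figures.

5.81 s

Convert: 213 km/h = 213/3.6 = 59.17 m/s.
Resolve: vₓ = 59.17 cos 37.7° = 46.81 m/s and v_y0 = 59.17 sin 37.7° = 36.18 m/s.
Set y = v_y0 t − ½ g t² = 44.6: 4.905 t² − 36.18 t + 44.6 = 0.
t = [36.18 ± √(36.18² − 2·9.81·44.6)] / 9.81 = (36.18 ± 20.83) / 9.81, so t = 1.564 s or t = 5.812 s.
The descending-branch root is 5.812 s.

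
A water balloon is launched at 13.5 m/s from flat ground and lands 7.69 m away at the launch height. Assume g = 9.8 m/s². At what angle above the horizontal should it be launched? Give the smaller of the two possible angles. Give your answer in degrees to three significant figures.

R = v₀² sin 2θ / g gives sin 2θ = gR/v₀² = 9.80·7.69/13.5² = 0.4135.
2θ = 24.43° or 180° − 24.43° = 155.6°, so θ = 12.21° or 77.79°.
The smaller angle is 12.21°.

12.2°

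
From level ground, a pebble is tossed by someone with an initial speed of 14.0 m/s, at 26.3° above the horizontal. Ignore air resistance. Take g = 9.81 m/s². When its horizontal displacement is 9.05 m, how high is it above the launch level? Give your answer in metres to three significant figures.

Components: vₓ = 14.00 cos 26.3° = 12.55 m/s, v_y0 = 14.00 sin 26.3° = 6.203 m/s.
At x = 9.05 m, t = x/vₓ = 9.05/12.55 = 0.7211 s.
Height: y = v_y0 t − ½ g t² = 6.203 × 0.7211 − 4.905 × 0.7211² = 4.473 − 2.550 = 1.922 m.

1.92 m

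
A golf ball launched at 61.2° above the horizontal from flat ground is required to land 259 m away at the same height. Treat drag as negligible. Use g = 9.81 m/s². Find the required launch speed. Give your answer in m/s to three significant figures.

54.9 m/s

Level-ground range: R = v₀² sin(2θ)/g, so v₀ = √(gR / sin 2θ).
v₀ = √(9.81 × 259 / sin 122.4°) = √(2541 / 0.8443) = √3009.2 = 54.86 m/s.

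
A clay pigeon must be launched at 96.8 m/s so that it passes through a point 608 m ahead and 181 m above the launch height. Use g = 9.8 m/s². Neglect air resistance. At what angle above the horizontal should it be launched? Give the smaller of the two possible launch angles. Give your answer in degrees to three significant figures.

40.0°

Trajectory: y = x tanθ − g x² (1 + tan²θ)/(2v₀²). With x = 608, y = 181, v₀ = 96.8, g = 9.80:
193.3 tan²θ − 608 tanθ + (374.3) = 0.
tanθ = [608 ± √(608² − 4 × 193.3 × (374.3))] / (2 × 193.3) = (608 ± 283.3) / 386.6, giving tanθ = 0.8400 or 2.305.
θ = 40.03° or 66.55°; the smaller is 40.03°.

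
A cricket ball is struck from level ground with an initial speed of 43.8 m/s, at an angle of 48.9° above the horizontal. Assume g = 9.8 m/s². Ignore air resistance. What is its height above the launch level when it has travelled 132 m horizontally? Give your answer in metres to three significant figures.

48.3 m

Resolve: vₓ = 43.80 cos 48.9° = 28.79 m/s and v_y0 = 43.80 sin 48.9° = 33.01 m/s.
x = vₓ t ⇒ t = 132/28.79 = 4.584 s.
Height: y = v_y0 t − ½ g t² = 33.01 × 4.584 − 4.900 × 4.584² = 151.3 − 103.0 = 48.33 m.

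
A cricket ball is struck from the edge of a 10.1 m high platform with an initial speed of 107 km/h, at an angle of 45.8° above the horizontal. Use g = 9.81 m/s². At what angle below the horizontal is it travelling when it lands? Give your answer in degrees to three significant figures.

Convert: 107 km/h = 107/3.6 = 29.72 m/s.
Horizontal component vₓ = 29.72 cos 45.8° = 20.72 m/s; vertical v_y0 = 29.72 sin 45.8° = 21.31 m/s.
The projectile lands when y = 10.1 + (21.31) t − ½·9.81·t² = 0. Positive root: t = (21.31 + √(21.31² + 2·9.81·10.1)) / 9.81 = (21.31 + 25.54) / 9.81 = 4.775 s.
At impact: v_y = v_y0 − g t = −25.54 m/s; vₓ = 20.72 m/s.
Angle below horizontal: arctan(|v_y|/vₓ) = arctan(25.54/20.72) = 50.94°.

50.9°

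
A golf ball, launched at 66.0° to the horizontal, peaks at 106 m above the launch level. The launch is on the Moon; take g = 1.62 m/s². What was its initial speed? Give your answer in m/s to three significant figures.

20.3 m/s

At the peak v_y = 0, so v_y0 = √(2gH) = √(2 × 1.62 × 106) = 18.53 m/s.
v_y0 = v₀ sin θ ⇒ v₀ = 18.53 / sin 66.0° = 20.29 m/s.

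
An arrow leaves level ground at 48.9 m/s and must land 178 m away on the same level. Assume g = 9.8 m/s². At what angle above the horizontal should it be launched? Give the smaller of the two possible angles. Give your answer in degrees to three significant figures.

R = v₀² sin 2θ / g gives sin 2θ = gR/v₀² = 9.80·178/48.9² = 0.7295.
2θ = 46.84° or 180° − 46.84° = 133.2°, so θ = 23.42° or 66.58°.
The smaller angle is 23.42°.

23.4°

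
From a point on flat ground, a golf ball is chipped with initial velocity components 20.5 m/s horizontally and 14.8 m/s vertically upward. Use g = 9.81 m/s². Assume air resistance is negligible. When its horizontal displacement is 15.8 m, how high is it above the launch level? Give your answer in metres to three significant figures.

Time to reach x = 15.8 m: t = x/vₓ = 15.8/20.50 = 0.7707 s.
Height: y = v_y0 t − ½ g t² = 14.80 × 0.7707 − 4.905 × 0.7707² = 11.41 − 2.914 = 8.493 m.

8.49 m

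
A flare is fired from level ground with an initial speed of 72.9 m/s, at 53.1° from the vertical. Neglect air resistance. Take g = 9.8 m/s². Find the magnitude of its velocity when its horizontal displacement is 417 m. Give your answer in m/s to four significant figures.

63.97 m/s

vₓ = 72.90 sin 53.1° = 58.30 m/s; v_y0 = 72.90 cos 53.1° = 43.77 m/s.
At x = 417 m, t = x/vₓ = 417/58.30 = 7.153 s.
Vertical velocity there: v_y = v_y0 − g t = 43.77 − 9.80 × 7.153 = −26.33 m/s.
Speed: √(vₓ² + v_y²) = √(58.30² + 26.33²) = 63.97 m/s.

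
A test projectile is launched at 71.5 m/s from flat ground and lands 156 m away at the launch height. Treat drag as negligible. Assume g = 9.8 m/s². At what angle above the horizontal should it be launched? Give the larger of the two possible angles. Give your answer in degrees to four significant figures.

Level-ground range R = v₀² sin(2θ)/g ⇒ sin(2θ) = gR/v₀² = 9.80 × 156 / 71.5² = 0.2990.
2θ = 17.40° or 180° − 17.40° = 162.6°, so θ = 8.700° or 81.30°.
The larger angle is 81.30°.

81.30°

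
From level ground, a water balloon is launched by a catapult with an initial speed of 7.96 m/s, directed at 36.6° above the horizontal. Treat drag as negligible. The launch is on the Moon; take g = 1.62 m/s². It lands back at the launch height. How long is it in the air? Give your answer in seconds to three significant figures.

Resolve: vₓ = 7.960 cos 36.6° = 6.390 m/s and v_y0 = 7.960 sin 36.6° = 4.746 m/s.
Time of flight on level ground: T = 2 v_y0 / g = 2 × 4.746 / 1.62 = 5.859 s.

5.86 s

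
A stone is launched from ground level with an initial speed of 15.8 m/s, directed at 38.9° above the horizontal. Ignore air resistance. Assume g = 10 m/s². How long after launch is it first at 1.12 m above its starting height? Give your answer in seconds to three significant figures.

Components: vₓ = 15.80 cos 38.9° = 12.30 m/s, v_y0 = 15.80 sin 38.9° = 9.922 m/s.
Require v_y0 t − ½ g t² = 1.12, i.e. 5.000 t² − 9.922 t + 1.12 = 0.
Quadratic formula: t = (9.922 ± √76.042) / 10.0 = (9.922 ± 8.720) / 10.0 → t = 0.1202 s or 1.864 s.
The first (ascending) time is 0.1202 s.

0.120 s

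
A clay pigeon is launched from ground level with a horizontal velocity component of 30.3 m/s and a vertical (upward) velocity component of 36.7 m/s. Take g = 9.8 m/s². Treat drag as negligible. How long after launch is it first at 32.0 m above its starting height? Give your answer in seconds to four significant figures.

Set y = v_y0 t − ½ g t² = 32.0: 4.900 t² − 36.70 t + 32.0 = 0.
Quadratic formula: t = (36.70 ± √719.69) / 9.80 = (36.70 ± 26.83) / 9.80 → t = 1.007 s or 6.482 s.
The first (ascending) time is 1.007 s.

1.007 s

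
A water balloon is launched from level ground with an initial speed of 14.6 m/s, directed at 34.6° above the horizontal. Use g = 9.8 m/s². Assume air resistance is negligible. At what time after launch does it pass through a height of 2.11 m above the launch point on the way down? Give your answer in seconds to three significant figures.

1.38 s

vₓ = 14.60 cos 34.6° = 12.02 m/s; v_y0 = 14.60 sin 34.6° = 8.291 m/s.
Require v_y0 t − ½ g t² = 2.11, i.e. 4.900 t² − 8.291 t + 2.11 = 0.
Quadratic formula: t = (8.291 ± √27.377) / 9.80 = (8.291 ± 5.232) / 9.80 → t = 0.3121 s or 1.380 s.
The descending-branch root is 1.380 s.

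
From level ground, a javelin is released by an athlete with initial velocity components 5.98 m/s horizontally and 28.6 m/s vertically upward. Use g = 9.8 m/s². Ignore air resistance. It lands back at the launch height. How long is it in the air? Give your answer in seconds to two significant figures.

Landing at launch height ⇒ T = 2 v_y0 / g = 2 × 28.60 / 9.80 = 5.837 s.

5.8 s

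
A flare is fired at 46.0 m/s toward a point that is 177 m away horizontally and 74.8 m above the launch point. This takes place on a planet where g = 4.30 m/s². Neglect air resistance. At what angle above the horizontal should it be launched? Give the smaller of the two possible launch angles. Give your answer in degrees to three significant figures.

34.5°

Trajectory: y = x tanθ − g x² (1 + tan²θ)/(2v₀²). With x = 177, y = 74.8, v₀ = 46.0, g = 4.30:
31.83 tan²θ − 177 tanθ + (106.6) = 0.
tanθ = [177 ± √(177² − 4 × 31.83 × (106.6))] / (2 × 31.83) = (177 ± 133.2) / 63.66, giving tanθ = 0.6874 or 4.873.
θ = 34.51° or 78.40°; the smaller is 34.51°.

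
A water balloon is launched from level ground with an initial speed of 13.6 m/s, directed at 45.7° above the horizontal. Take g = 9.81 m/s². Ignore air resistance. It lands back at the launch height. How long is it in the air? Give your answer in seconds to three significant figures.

1.98 s

vₓ = 13.60 cos 45.7° = 9.498 m/s; v_y0 = 13.60 sin 45.7° = 9.733 m/s.
It returns to y = 0 when t = 2 v_y0 / g = 2(9.733)/9.81 = 1.984 s.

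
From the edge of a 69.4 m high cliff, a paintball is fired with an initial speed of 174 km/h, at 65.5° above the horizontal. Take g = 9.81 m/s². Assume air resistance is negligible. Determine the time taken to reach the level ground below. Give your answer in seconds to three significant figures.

10.3 s

Convert: 174 km/h = 174/3.6 = 48.33 m/s.
Horizontal component vₓ = 48.33 cos 65.5° = 20.04 m/s; vertical v_y0 = 48.33 sin 65.5° = 43.98 m/s.
Vertical motion (up positive, ground at y = 0): 4.905 t² − (43.98) t − 69.4 = 0, so t = (43.98 + √(43.98² + 2·9.81·69.4)) / 9.81 = (43.98 + 57.41) / 9.81 = 10.34 s.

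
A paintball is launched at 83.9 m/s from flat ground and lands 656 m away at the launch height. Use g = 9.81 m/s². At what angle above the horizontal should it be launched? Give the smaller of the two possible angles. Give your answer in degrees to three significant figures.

33.0°

Level-ground range R = v₀² sin(2θ)/g ⇒ sin(2θ) = gR/v₀² = 9.81 × 656 / 83.9² = 0.9142.
2θ = 66.09° or 180° − 66.09° = 113.9°, so θ = 33.05° or 56.95°.
The smaller angle is 33.05°.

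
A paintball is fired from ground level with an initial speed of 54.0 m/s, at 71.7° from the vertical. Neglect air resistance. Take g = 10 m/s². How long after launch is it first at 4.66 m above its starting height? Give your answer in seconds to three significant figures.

Horizontal component vₓ = 54.00 sin 71.7° = 51.27 m/s; vertical v_y0 = 54.00 cos 71.7° = 16.96 m/s.
Set y = v_y0 t − ½ g t² = 4.66: 5.000 t² − 16.96 t + 4.66 = 0.
Quadratic formula: t = (16.96 ± √194.29) / 10.0 = (16.96 ± 13.94) / 10.0 → t = 0.3017 s or 3.089 s.
The first (ascending) time is 0.3017 s.

0.302 s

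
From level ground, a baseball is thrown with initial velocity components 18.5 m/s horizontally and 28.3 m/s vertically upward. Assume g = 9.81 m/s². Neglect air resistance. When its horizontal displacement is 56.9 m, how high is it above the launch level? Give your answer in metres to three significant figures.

40.6 m

x = vₓ t ⇒ t = 56.9/18.50 = 3.076 s.
Height: y = v_y0 t − ½ g t² = 28.30 × 3.076 − 4.905 × 3.076² = 87.04 − 46.40 = 40.64 m.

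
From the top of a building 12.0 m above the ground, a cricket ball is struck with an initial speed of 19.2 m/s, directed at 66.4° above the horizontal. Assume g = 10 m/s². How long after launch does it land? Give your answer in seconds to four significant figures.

4.104 s

vₓ = 19.20 cos 66.4° = 7.687 m/s; v_y0 = 19.20 sin 66.4° = 17.59 m/s.
Vertical motion (up positive, ground at y = 0): 5.000 t² − (17.59) t − 12.0 = 0, so t = (17.59 + √(17.59² + 2·10.0·12.0)) / 10.0 = (17.59 + 23.44) / 10.0 = 4.104 s.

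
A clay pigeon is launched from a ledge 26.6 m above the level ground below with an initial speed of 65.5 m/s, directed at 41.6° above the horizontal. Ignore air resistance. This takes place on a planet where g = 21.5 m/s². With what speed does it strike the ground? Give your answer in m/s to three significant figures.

vₓ = 65.50 cos 41.6° = 48.98 m/s; v_y0 = 65.50 sin 41.6° = 43.49 m/s.
Vertical motion (up positive, ground at y = 0): 10.75 t² − (43.49) t − 26.6 = 0, so t = (43.49 + √(43.49² + 2·21.5·26.6)) / 21.5 = (43.49 + 55.09) / 21.5 = 4.585 s.
Vertical velocity at impact: v_y = v_y0 − g t = 43.49 − 21.5 × 4.585 = −55.09 m/s.
Speed: |v| = √(vₓ² + v_y²) = √(48.98² + 55.09²) = 73.72 m/s.

73.7 m/s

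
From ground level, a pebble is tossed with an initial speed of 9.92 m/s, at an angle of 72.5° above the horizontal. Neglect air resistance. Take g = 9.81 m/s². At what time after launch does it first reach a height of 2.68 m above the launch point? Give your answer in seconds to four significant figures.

Components: vₓ = 9.920 cos 72.5° = 2.983 m/s, v_y0 = 9.920 sin 72.5° = 9.461 m/s.
Height y(t) = 9.461 t − 4.905 t² = 2.68 gives 4.905 t² − 9.461 t + 2.68 = 0.
Quadratic formula: t = (9.461 ± √36.927) / 9.81 = (9.461 ± 6.077) / 9.81 → t = 0.3450 s or 1.584 s.
The first (ascending) time is 0.3450 s.

0.3450 s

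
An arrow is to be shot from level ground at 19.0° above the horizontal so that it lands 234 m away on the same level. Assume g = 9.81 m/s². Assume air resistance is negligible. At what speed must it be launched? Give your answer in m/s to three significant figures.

61.1 m/s

Level-ground range: R = v₀² sin(2θ)/g, so v₀ = √(gR / sin 2θ).
v₀ = √(9.81 × 234 / sin 38.00°) = √(2296 / 0.6157) = √3728.6 = 61.06 m/s.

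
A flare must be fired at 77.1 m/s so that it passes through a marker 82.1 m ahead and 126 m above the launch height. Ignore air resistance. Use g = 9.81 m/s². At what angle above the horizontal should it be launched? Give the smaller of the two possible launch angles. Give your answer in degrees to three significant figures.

Trajectory: y = x tanθ − g x² (1 + tan²θ)/(2v₀²). With x = 82.1, y = 126, v₀ = 77.1, g = 9.81:
5.562 tan²θ − 82.1 tanθ + (131.6) = 0.
tanθ = [82.1 ± √(82.1² − 4 × 5.562 × (131.6))] / (2 × 5.562) = (82.1 ± 61.75) / 11.12, giving tanθ = 1.829 or 12.93.
θ = 61.33° or 85.58°; the smaller is 61.33°.

61.3°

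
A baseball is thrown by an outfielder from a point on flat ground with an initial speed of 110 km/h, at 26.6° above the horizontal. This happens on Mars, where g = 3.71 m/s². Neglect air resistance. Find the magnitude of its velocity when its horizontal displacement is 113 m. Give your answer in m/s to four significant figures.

27.37 m/s

Convert: 110 km/h = 110/3.6 = 30.56 m/s.
Components: vₓ = 30.56 cos 26.6° = 27.32 m/s, v_y0 = 30.56 sin 26.6° = 13.68 m/s.
Time to reach x = 113 m: t = x/vₓ = 113/27.32 = 4.136 s.
Vertical velocity there: v_y = v_y0 − g t = 13.68 − 3.71 × 4.136 = −1.663 m/s.
Speed: √(vₓ² + v_y²) = √(27.32² + 1.663²) = 27.37 m/s.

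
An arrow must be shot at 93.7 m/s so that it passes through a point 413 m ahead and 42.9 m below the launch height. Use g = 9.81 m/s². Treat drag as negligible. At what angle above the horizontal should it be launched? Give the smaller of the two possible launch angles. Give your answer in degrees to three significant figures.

Trajectory: y = x tanθ − g x² (1 + tan²θ)/(2v₀²). With x = 413, y = −42.9, v₀ = 93.7, g = 9.81:
95.29 tan²θ − 413 tanθ + (52.39) = 0.
tanθ = [413 ± √(413² − 4 × 95.29 × (52.39))] / (2 × 95.29) = (413 ± 388.1) / 190.6, giving tanθ = 0.1308 or 4.203.
θ = 7.452° or 76.62°; the smaller is 7.452°.

7.45°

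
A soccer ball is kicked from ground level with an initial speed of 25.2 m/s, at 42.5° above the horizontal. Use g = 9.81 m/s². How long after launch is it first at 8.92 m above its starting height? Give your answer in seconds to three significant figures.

0.643 s

vₓ = 25.20 cos 42.5° = 18.58 m/s; v_y0 = 25.20 sin 42.5° = 17.02 m/s.
Set y = v_y0 t − ½ g t² = 8.92: 4.905 t² − 17.02 t + 8.92 = 0.
t = [17.02 ± √(17.02² − 2·9.81·8.92)] / 9.81 = (17.02 ± 10.72) / 9.81, so t = 0.6431 s or t = 2.828 s.
The first (ascending) time is 0.6431 s.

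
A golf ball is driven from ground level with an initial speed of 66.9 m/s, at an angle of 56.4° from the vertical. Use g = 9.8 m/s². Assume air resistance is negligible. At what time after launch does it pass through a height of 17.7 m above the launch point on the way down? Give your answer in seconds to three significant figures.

Resolve: vₓ = 66.90 sin 56.4° = 55.72 m/s and v_y0 = 66.90 cos 56.4° = 37.02 m/s.
Height y(t) = 37.02 t − 4.900 t² = 17.7 gives 4.900 t² − 37.02 t + 17.7 = 0.
Quadratic formula: t = (37.02 ± √1023.7) / 9.80 = (37.02 ± 32.00) / 9.80 → t = 0.5129 s or 7.043 s.
The descending-branch root is 7.043 s.

7.04 s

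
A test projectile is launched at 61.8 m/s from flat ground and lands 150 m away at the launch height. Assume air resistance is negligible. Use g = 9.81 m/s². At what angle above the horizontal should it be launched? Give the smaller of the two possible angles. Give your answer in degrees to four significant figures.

11.33°

Level-ground range R = v₀² sin(2θ)/g ⇒ sin(2θ) = gR/v₀² = 9.81 × 150 / 61.8² = 0.3853.
2θ = 22.66° or 180° − 22.66° = 157.3°, so θ = 11.33° or 78.67°.
The smaller angle is 11.33°.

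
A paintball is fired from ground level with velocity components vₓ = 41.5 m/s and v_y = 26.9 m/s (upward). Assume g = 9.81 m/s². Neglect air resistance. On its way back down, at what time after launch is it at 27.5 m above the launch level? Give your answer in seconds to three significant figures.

Require v_y0 t − ½ g t² = 27.5, i.e. 4.905 t² − 26.90 t + 27.5 = 0.
Quadratic formula: t = (26.90 ± √184.06) / 9.81 = (26.90 ± 13.57) / 9.81 → t = 1.359 s or 4.125 s.
The descending-branch root is 4.125 s.

4.13 s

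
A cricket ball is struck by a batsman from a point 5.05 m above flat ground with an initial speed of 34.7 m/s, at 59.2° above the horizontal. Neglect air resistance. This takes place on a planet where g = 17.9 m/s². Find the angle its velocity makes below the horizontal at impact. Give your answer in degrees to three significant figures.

vₓ = 34.70 cos 59.2° = 17.77 m/s; v_y0 = 34.70 sin 59.2° = 29.81 m/s.
The projectile lands when y = 5.05 + (29.81) t − ½·17.9·t² = 0. Positive root: t = (29.81 + √(29.81² + 2·17.9·5.05)) / 17.9 = (29.81 + 32.70) / 17.9 = 3.492 s.
At impact: v_y = v_y0 − g t = −32.70 m/s; vₓ = 17.77 m/s.
Angle below horizontal: arctan(|v_y|/vₓ) = arctan(32.70/17.77) = 61.48°.

61.5°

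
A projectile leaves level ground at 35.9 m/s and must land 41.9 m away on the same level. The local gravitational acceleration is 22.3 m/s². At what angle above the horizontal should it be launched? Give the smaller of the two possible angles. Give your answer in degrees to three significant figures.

Level-ground range R = v₀² sin(2θ)/g ⇒ sin(2θ) = gR/v₀² = 22.3 × 41.9 / 35.9² = 0.7250.
2θ = 46.47° or 180° − 46.47° = 133.5°, so θ = 23.23° or 66.77°.
The smaller angle is 23.23°.

23.2°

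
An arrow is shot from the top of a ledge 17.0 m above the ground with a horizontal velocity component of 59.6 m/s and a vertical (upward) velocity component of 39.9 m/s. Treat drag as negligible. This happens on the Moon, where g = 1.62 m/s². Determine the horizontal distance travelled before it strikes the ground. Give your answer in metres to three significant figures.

2960 m

The projectile lands when y = 17.0 + (39.90) t − ½·1.62·t² = 0. Positive root: t = (39.90 + √(39.90² + 2·1.62·17.0)) / 1.62 = (39.90 + 40.58) / 1.62 = 49.68 s.
Horizontal distance: R = vₓ t = 59.60 × 49.68 = 2961 m.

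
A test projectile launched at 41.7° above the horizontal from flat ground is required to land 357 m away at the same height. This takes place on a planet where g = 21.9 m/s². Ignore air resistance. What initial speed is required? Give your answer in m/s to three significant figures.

88.7 m/s

From R = (v₀² / g) sin 2θ: v₀ = √(gR / sin 2θ).
v₀ = √(21.9 × 357 / sin 83.40°) = √(7818 / 0.9934) = √7870.5 = 88.72 m/s.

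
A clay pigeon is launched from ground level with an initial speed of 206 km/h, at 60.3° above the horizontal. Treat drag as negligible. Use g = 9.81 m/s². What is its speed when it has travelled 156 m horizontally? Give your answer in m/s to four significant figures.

Convert: 206 km/h = 206/3.6 = 57.22 m/s.
vₓ = 57.22 cos 60.3° = 28.35 m/s; v_y0 = 57.22 sin 60.3° = 49.71 m/s.
x = vₓ t ⇒ t = 156/28.35 = 5.502 s.
Vertical velocity there: v_y = v_y0 − g t = 49.71 − 9.81 × 5.502 = −4.274 m/s.
Speed: √(vₓ² + v_y²) = √(28.35² + 4.274²) = 28.67 m/s.

28.67 m/s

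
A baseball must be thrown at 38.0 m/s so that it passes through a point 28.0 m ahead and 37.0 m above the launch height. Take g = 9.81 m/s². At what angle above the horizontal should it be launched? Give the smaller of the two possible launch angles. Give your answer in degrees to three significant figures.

59.3°

Trajectory: y = x tanθ − g x² (1 + tan²θ)/(2v₀²). With x = 28.0, y = 37.0, v₀ = 38.0, g = 9.81:
2.663 tan²θ − 28.0 tanθ + (39.66) = 0.
tanθ = [28.0 ± √(28.0² − 4 × 2.663 × (39.66))] / (2 × 2.663) = (28.0 ± 19.01) / 5.326, giving tanθ = 1.687 or 8.827.
θ = 59.35° or 83.54°; the smaller is 59.35°.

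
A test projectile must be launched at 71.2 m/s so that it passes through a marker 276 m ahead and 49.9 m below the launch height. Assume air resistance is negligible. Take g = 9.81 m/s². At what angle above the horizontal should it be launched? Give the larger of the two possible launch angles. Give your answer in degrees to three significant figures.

Trajectory: y = x tanθ − g x² (1 + tan²θ)/(2v₀²). With x = 276, y = −49.9, v₀ = 71.2, g = 9.81:
73.71 tan²θ − 276 tanθ + (23.81) = 0.
tanθ = [276 ± √(276² − 4 × 73.71 × (23.81))] / (2 × 73.71) = (276 ± 263.0) / 147.4, giving tanθ = 0.08833 or 3.656.
θ = 5.048° or 74.70°; the larger is 74.70°.

74.7°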